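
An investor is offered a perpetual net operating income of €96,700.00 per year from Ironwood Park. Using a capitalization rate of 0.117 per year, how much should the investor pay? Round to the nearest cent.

€826495.73

Level perpetuity: PV = C / r = €96,700.00 / 0.117 = €826,495.73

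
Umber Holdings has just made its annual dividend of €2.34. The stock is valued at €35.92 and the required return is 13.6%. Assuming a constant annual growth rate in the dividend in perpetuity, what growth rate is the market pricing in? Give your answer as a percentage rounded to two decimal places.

6.65%

P = D₀(1+g)/(r−g) ⇒ P(r−g) = D₀(1+g) ⇒ g(P+D₀) = P·r − D₀
g = (P·r − D₀)/(P + D₀) = (€35.92×0.136 − €2.34) / (€35.92 + €2.34) = 0.066522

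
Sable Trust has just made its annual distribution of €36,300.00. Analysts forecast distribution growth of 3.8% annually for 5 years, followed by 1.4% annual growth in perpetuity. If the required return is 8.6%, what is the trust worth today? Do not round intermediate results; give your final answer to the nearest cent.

€566608.13

D_1 = 37679.40000
D_2 = 39111.21720
D_3 = 40597.44345
D_4 = 42140.14630
D_5 = 43741.47186
Terminal value at year 5: TV = D_5×(1+g_2)/(r−g_2) = 44353.85247/0.072 = 616025.72876
P_0 = D_1/(1+r)^1 + D_2/(1+r)^2 + D_3/(1+r)^3 + D_4/(1+r)^4 + D_5/(1+r)^5 + TV/(1+r)^5
    = 34695.58011 + 33162.07381 + 31696.34679 + 30295.40328 + 28956.37993 + 407802.35074 = 566608.13466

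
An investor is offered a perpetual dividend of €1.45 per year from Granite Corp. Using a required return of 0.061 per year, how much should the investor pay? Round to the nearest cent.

€23.77

Level perpetuity: PV = C / r = €1.45 / 0.061 = €23.77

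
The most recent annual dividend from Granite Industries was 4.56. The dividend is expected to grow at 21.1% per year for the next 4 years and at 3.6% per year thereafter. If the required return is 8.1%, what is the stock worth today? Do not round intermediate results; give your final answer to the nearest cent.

D_1 = 5.52216
D_2 = 6.68734
D_3 = 8.09836
D_4 = 9.80712
Terminal value at year 4: TV = D_4×(1+g_2)/(r−g_2) = 10.16017/0.045 = 225.78166
P_0 = D_1/(1+r)^1 + D_2/(1+r)^2 + D_3/(1+r)^3 + D_4/(1+r)^4 + TV/(1+r)^4
    = 5.10838 + 5.72271 + 6.41092 + 7.18189 + 165.34303 = 189.76692

189.77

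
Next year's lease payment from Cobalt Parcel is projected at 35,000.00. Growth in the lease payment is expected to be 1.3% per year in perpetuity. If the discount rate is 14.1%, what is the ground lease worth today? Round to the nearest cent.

Growing perpetuity: P = D₁ / (r − g) = 35,000.0000 / (0.141 − 0.013) = 273,437.50

273437.50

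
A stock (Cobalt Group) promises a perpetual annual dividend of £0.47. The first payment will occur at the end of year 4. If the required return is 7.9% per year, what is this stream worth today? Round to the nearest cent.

£4.74

Value at end of year 3: C / r = £0.47 / 0.079 = £5.9494
Discount to today: PV = £5.9494 / (1 + 0.079)^3 = £5.9494 / 1.256216 = £4.74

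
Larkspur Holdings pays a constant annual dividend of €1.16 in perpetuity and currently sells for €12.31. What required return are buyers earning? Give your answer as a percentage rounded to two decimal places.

P = C/r ⇒ r = C/P = €1.16/€12.31 = 0.094232

9.42%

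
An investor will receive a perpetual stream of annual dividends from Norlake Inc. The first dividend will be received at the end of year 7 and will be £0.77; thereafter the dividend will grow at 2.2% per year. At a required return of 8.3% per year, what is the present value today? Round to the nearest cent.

£7.82

Value at end of year 6: C₁ / (r − g) = £0.77 / (0.083 − 0.022) = £12.6230
Discount to today: PV = £12.6230 / (1 + 0.083)^6 = £12.6230 / 1.613507 = £7.82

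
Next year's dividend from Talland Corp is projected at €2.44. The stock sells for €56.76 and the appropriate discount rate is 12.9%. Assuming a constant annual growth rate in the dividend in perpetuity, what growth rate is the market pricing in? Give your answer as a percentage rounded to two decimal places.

8.60%

P = D₁/(r−g) ⇒ g = r − D₁/P = 0.129 − €2.44/€56.76 = 0.086012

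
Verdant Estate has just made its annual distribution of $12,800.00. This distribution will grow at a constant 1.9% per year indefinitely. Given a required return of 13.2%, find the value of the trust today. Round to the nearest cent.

D₁ = D₀ × (1 + g) = $12,800.00 × 1.019 = $13,043.2000
Growing perpetuity: P = D₁ / (r − g) = $13,043.2000 / (0.132 − 0.019) = $115,426.55

$115426.55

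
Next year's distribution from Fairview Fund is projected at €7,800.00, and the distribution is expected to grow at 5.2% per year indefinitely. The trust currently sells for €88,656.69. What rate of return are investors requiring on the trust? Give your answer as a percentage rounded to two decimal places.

P = D₁/(r − g) ⇒ r = D₁/P + g = €7,800.0000/€88,656.69 + 0.052 = 0.087980 + 0.052 = 0.139980

14.00%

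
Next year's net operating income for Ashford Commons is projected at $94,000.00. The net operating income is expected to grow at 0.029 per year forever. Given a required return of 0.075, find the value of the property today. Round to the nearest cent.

Growing perpetuity: P = D₁ / (r − g) = $94,000.0000 / (0.075 − 0.029) = $2,043,478.26

$2043478.26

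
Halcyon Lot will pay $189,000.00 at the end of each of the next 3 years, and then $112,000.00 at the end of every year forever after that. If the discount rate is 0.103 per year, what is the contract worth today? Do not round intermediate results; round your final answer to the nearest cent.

PV of 3-year annuity: $189,000.00 × [1 − (1+0.103)^−3] / 0.103 = 467543.69012
Perpetuity value at year 3: $112,000.00 / 0.103 = 1087378.64078
PV of perpetuity: 1087378.64078 / (1+0.103)^3 = 810315.71330
Total PV = 467543.69012 + 810315.71330 = 1277859.40342

$1277859.40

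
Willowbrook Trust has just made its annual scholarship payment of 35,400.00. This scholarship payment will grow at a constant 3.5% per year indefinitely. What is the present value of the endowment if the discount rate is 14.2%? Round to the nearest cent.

342420.56

D₁ = D₀ × (1 + g) = 35,400.00 × 1.035 = 36,639.0000
Growing perpetuity: P = D₁ / (r − g) = 36,639.0000 / (0.142 − 0.035) = 342,420.56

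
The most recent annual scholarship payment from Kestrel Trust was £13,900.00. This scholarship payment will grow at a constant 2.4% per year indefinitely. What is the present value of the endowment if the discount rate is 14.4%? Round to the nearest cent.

£118613.33

D₁ = D₀ × (1 + g) = £13,900.00 × 1.024 = £14,233.6000
Growing perpetuity: P = D₁ / (r − g) = £14,233.6000 / (0.144 − 0.024) = £118,613.33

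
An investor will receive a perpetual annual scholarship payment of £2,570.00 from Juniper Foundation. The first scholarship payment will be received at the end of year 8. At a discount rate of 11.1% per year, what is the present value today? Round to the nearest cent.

£11081.84

Value at end of year 7: C / r = £2,570.00 / 0.111 = £23,153.1532
Discount to today: PV = £23,153.1532 / (1 + 0.111)^7 = £23,153.1532 / 2.089288 = £11,081.84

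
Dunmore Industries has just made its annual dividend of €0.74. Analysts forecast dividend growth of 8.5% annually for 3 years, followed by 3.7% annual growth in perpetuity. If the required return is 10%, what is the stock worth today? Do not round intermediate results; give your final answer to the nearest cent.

D_1 = 0.80290
D_2 = 0.87115
D_3 = 0.94519
Terminal value at year 3: TV = D_3×(1+g_2)/(r−g_2) = 0.98017/0.063 = 15.55819
P_0 = D_1/(1+r)^1 + D_2/(1+r)^2 + D_3/(1+r)^3 + TV/(1+r)^3
    = 0.72991 + 0.71996 + 0.71014 + 11.68910 = 13.84910

€13.85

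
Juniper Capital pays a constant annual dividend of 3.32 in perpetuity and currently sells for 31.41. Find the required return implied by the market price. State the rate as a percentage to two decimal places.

P = C/r ⇒ r = C/P = 3.32/31.41 = 0.105699

10.57%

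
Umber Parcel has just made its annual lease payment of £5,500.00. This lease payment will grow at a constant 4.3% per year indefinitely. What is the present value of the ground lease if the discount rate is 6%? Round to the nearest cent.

£337441.18

D₁ = D₀ × (1 + g) = £5,500.00 × 1.043 = £5,736.5000
Growing perpetuity: P = D₁ / (r − g) = £5,736.5000 / (0.06 − 0.043) = £337,441.18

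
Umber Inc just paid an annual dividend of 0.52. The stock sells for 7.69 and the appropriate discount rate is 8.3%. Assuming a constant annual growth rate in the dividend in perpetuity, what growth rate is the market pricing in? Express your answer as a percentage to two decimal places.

P = D₀(1+g)/(r−g) ⇒ P(r−g) = D₀(1+g) ⇒ g(P+D₀) = P·r − D₀
g = (P·r − D₀)/(P + D₀) = (7.69×0.083 − 0.52) / (7.69 + 0.52) = 0.014406

1.44%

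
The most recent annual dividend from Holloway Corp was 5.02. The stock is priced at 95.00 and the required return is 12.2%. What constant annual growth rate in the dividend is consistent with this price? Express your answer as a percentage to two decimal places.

P = D₀(1+g)/(r−g) ⇒ P(r−g) = D₀(1+g) ⇒ g(P+D₀) = P·r − D₀
g = (P·r − D₀)/(P + D₀) = (95.00×0.122 − 5.02) / (95.00 + 5.02) = 0.065687

6.57%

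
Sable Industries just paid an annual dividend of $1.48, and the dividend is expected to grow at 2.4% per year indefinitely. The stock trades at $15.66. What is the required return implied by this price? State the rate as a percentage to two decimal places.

12.08%

D₁ = $1.48 × 1.024 = $1.5155
P = D₁/(r − g) ⇒ r = D₁/P + g = $1.5155/$15.66 + 0.024 = 0.096777 + 0.024 = 0.120777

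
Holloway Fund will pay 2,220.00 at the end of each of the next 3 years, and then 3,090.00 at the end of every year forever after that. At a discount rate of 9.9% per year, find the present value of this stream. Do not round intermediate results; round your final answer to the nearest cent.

PV of 3-year annuity: 2,220.00 × [1 − (1+0.099)^−3] / 0.099 = 5530.54535
Perpetuity value at year 3: 3,090.00 / 0.099 = 31212.12121
PV of perpetuity: 31212.12121 / (1+0.099)^3 = 23514.19999
Total PV = 5530.54535 + 23514.19999 = 29044.74533

29044.75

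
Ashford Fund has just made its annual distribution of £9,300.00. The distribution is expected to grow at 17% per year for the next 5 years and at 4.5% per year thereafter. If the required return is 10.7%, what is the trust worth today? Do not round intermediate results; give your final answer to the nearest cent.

£261795.49

D_1 = 10881.00000
D_2 = 12730.77000
D_3 = 14895.00090
D_4 = 17427.15105
D_5 = 20389.76673
Terminal value at year 5: TV = D_5×(1+g_2)/(r−g_2) = 21307.30623/0.062 = 343666.22960
P_0 = D_1/(1+r)^1 + D_2/(1+r)^2 + D_3/(1+r)^3 + D_4/(1+r)^4 + D_5/(1+r)^5 + TV/(1+r)^5
    = 9829.26829 + 10388.65755 + 10979.88196 + 11604.75329 + 12265.18640 + 206727.73857 = 261795.48606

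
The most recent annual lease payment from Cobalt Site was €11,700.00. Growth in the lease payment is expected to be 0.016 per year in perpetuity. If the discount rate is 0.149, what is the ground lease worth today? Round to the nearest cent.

€89377.44

D₁ = D₀ × (1 + g) = €11,700.00 × 1.016 = €11,887.2000
Growing perpetuity: P = D₁ / (r − g) = €11,887.2000 / (0.149 − 0.016) = €89,377.44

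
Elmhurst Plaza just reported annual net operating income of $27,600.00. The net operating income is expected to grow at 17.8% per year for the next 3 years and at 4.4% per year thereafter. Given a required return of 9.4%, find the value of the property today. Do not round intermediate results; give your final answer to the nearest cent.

$815666.41

D_1 = 32512.80000
D_2 = 38300.07840
D_3 = 45117.49236
Terminal value at year 3: TV = D_3×(1+g_2)/(r−g_2) = 47102.66202/0.05 = 942053.24038
P_0 = D_1/(1+r)^1 + D_2/(1+r)^2 + D_3/(1+r)^3 + TV/(1+r)^3
    = 29719.19561 + 32001.10826 + 34458.23174 + 719487.87876 = 815666.41437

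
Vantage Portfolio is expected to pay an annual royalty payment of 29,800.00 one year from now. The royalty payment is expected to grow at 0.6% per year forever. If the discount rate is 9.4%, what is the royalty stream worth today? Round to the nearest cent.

338636.36

Growing perpetuity: P = D₁ / (r − g) = 29,800.0000 / (0.094 − 0.006) = 338,636.36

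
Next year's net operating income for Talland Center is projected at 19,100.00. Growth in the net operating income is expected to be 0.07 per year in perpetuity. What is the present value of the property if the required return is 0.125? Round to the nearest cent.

Growing perpetuity: P = D₁ / (r − g) = 19,100.0000 / (0.125 − 0.07) = 347,272.73

347272.73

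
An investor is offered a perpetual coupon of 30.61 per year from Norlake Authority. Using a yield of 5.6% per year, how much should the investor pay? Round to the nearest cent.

Level perpetuity: PV = C / r = 30.61 / 0.056 = 546.61

546.61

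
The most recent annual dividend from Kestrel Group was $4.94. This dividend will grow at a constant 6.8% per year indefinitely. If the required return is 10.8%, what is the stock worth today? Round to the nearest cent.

$131.90

D₁ = D₀ × (1 + g) = $4.94 × 1.068 = $5.2759
Growing perpetuity: P = D₁ / (r − g) = $5.2759 / (0.108 − 0.068) = $131.90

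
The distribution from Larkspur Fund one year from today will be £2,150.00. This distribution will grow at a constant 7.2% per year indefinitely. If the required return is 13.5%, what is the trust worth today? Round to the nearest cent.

£34126.98

Growing perpetuity: P = D₁ / (r − g) = £2,150.0000 / (0.135 − 0.072) = £34,126.98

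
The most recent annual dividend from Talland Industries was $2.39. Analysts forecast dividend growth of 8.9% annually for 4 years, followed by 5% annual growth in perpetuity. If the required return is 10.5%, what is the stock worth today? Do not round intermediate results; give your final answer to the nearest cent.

$52.26

D_1 = 2.60271
D_2 = 2.83435
D_3 = 3.08661
D_4 = 3.36132
Terminal value at year 4: TV = D_4×(1+g_2)/(r−g_2) = 3.52938/0.055 = 64.17059
P_0 = D_1/(1+r)^1 + D_2/(1+r)^2 + D_3/(1+r)^3 + D_4/(1+r)^4 + TV/(1+r)^4
    = 2.35539 + 2.32129 + 2.28768 + 2.25455 + 43.04145 = 52.26036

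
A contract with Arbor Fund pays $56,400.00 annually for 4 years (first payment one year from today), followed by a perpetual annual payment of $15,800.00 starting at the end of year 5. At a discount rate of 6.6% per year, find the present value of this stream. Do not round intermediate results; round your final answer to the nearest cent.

$378165.72

PV of 4-year annuity: $56,400.00 × [1 − (1+0.066)^−4] / 0.066 = 192776.56040
Perpetuity value at year 4: $15,800.00 / 0.066 = 239393.93939
PV of perpetuity: 239393.93939 / (1+0.066)^4 = 185389.15829
Total PV = 192776.56040 + 185389.15829 = 378165.71869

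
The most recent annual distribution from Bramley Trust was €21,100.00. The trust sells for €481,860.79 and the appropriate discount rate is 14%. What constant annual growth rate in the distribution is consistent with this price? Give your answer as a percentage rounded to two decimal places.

9.22%

P = D₀(1+g)/(r−g) ⇒ P(r−g) = D₀(1+g) ⇒ g(P+D₀) = P·r − D₀
g = (P·r − D₀)/(P + D₀) = (€481,860.79×0.14 − €21,100.00) / (€481,860.79 + €21,100.00) = 0.092175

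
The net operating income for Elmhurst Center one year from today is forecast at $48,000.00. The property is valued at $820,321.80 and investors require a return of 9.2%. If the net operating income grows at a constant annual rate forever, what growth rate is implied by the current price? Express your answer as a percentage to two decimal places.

P = D₁/(r−g) ⇒ g = r − D₁/P = 0.092 − $48,000.00/$820,321.80 = 0.033486

3.35%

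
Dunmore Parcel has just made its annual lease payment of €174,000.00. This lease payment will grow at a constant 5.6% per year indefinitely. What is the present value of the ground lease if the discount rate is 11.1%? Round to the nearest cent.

€3340800.00

D₁ = D₀ × (1 + g) = €174,000.00 × 1.056 = €183,744.0000
Growing perpetuity: P = D₁ / (r − g) = €183,744.0000 / (0.111 − 0.056) = €3,340,800.00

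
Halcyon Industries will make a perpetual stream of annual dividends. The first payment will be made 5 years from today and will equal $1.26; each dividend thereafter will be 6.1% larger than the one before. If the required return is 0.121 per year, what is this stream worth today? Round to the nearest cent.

Value at end of year 4: C₁ / (r − g) = $1.26 / (0.121 − 0.061) = $21.0000
Discount to today: PV = $21.0000 / (1 + 0.121)^4 = $21.0000 / 1.579147 = $13.30

$13.30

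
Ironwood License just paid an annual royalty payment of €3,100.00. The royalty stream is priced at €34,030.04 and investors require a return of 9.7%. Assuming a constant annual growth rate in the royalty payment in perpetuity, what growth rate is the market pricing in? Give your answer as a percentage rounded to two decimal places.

P = D₀(1+g)/(r−g) ⇒ P(r−g) = D₀(1+g) ⇒ g(P+D₀) = P·r − D₀
g = (P·r − D₀)/(P + D₀) = (€34,030.04×0.097 − €3,100.00) / (€34,030.04 + €3,100.00) = 0.005411

0.54%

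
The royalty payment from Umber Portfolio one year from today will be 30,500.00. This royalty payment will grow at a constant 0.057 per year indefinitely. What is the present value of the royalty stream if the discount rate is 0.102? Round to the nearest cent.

677777.78

Growing perpetuity: P = D₁ / (r − g) = 30,500.0000 / (0.102 − 0.057) = 677,777.78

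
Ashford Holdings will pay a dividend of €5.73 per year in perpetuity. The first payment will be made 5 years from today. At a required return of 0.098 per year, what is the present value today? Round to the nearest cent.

€40.23

Value at end of year 4: C / r = €5.73 / 0.098 = €58.4694
Discount to today: PV = €58.4694 / (1 + 0.098)^4 = €58.4694 / 1.453481 = €40.23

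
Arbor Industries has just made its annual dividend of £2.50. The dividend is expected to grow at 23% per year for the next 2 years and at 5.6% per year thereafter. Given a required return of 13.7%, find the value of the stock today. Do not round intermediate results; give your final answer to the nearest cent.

£43.77

D_1 = 3.07500
D_2 = 3.78225
Terminal value at year 2: TV = D_2×(1+g_2)/(r−g_2) = 3.99406/0.081 = 49.30933
P_0 = D_1/(1+r)^1 + D_2/(1+r)^2 + TV/(1+r)^2
    = 2.70449 + 2.92570 + 38.14242 = 43.77260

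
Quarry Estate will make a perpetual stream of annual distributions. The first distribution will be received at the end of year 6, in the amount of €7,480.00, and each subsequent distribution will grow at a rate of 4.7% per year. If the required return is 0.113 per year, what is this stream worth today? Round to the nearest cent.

Value at end of year 5: C₁ / (r − g) = €7,480.00 / (0.113 − 0.047) = €113,333.3333
Discount to today: PV = €113,333.3333 / (1 + 0.113)^5 = €113,333.3333 / 1.707953 = €66,356.25

€66356.25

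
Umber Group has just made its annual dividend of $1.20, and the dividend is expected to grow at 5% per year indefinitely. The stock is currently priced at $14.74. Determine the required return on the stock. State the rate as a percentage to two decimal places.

13.55%

D₁ = $1.20 × 1.05 = $1.2600
P = D₁/(r − g) ⇒ r = D₁/P + g = $1.2600/$14.74 + 0.05 = 0.085482 + 0.05 = 0.135482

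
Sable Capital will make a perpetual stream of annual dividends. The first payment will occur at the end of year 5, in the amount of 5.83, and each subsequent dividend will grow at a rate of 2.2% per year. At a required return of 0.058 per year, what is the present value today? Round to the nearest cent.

Value at end of year 4: C₁ / (r − g) = 5.83 / (0.058 − 0.022) = 161.9444
Discount to today: PV = 161.9444 / (1 + 0.058)^4 = 161.9444 / 1.252976 = 129.25

129.25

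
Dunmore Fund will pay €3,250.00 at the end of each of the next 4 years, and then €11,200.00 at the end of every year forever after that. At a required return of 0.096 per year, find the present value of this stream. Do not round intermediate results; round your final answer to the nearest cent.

PV of 4-year annuity: €3,250.00 × [1 − (1+0.096)^−4] / 0.096 = 10391.90298
Perpetuity value at year 4: €11,200.00 / 0.096 = 116666.66667
PV of perpetuity: 116666.66667 / (1+0.096)^4 = 80854.57023
Total PV = 10391.90298 + 80854.57023 = 91246.47321

€91246.47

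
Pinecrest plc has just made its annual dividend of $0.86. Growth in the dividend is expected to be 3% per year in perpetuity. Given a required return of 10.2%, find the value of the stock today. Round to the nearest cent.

$12.30

D₁ = D₀ × (1 + g) = $0.86 × 1.03 = $0.8858
Growing perpetuity: P = D₁ / (r − g) = $0.8858 / (0.102 − 0.03) = $12.30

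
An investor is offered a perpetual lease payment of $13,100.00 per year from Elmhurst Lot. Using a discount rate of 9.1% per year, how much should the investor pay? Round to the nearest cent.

Level perpetuity: PV = C / r = $13,100.00 / 0.091 = $143,956.04

$143956.04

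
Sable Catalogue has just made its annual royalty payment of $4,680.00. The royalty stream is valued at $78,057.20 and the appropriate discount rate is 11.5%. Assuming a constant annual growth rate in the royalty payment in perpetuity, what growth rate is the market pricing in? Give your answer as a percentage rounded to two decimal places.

P = D₀(1+g)/(r−g) ⇒ P(r−g) = D₀(1+g) ⇒ g(P+D₀) = P·r − D₀
g = (P·r − D₀)/(P + D₀) = ($78,057.20×0.115 − $4,680.00) / ($78,057.20 + $4,680.00) = 0.051930

5.19%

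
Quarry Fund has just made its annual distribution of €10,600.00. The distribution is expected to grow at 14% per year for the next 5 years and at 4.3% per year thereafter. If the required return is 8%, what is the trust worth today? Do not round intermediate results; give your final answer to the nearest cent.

D_1 = 12084.00000
D_2 = 13775.76000
D_3 = 15704.36640
D_4 = 17902.97770
D_5 = 20409.39457
Terminal value at year 5: TV = D_5×(1+g_2)/(r−g_2) = 21286.99854/0.037 = 575324.28487
P_0 = D_1/(1+r)^1 + D_2/(1+r)^2 + D_3/(1+r)^3 + D_4/(1+r)^4 + D_5/(1+r)^5 + TV/(1+r)^5
    = 11188.88889 + 11810.49383 + 12466.63237 + 13159.22306 + 13890.29101 + 391556.04113 = 454071.57028

€454071.57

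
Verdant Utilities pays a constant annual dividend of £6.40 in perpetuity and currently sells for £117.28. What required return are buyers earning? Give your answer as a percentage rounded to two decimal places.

P = C/r ⇒ r = C/P = £6.40/£117.28 = 0.054570

5.46%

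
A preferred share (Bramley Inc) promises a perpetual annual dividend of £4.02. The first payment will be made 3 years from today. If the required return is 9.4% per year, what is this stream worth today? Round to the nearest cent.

Value at end of year 2: C / r = £4.02 / 0.094 = £42.7660
Discount to today: PV = £42.7660 / (1 + 0.094)^2 = £42.7660 / 1.196836 = £35.73

£35.73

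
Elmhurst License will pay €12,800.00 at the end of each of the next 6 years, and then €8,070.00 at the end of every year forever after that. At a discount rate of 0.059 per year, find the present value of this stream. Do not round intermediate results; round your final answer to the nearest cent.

€160111.86

PV of 6-year annuity: €12,800.00 × [1 − (1+0.059)^−6] / 0.059 = 63139.99360
Perpetuity value at year 6: €8,070.00 / 0.059 = 136779.66102
PV of perpetuity: 136779.66102 / (1+0.059)^6 = 96971.86818
Total PV = 63139.99360 + 96971.86818 = 160111.86178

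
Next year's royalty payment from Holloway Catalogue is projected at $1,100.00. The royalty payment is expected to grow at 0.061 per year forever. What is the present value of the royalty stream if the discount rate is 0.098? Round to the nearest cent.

Growing perpetuity: P = D₁ / (r − g) = $1,100.0000 / (0.098 − 0.061) = $29,729.73

$29729.73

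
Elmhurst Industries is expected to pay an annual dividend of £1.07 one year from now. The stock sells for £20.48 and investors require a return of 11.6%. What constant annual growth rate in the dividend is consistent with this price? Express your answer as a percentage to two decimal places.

6.38%

P = D₁/(r−g) ⇒ g = r − D₁/P = 0.116 − £1.07/£20.48 = 0.063754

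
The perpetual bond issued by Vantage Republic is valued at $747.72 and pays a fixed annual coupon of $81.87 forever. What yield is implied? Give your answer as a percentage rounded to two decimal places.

10.95%

P = C/r ⇒ r = C/P = $81.87/$747.72 = 0.109493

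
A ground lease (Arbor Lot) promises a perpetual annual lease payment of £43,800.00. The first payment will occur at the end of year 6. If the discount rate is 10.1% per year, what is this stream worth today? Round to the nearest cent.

Value at end of year 5: C / r = £43,800.00 / 0.101 = £433,663.3663
Discount to today: PV = £433,663.3663 / (1 + 0.101)^5 = £433,663.3663 / 1.617844 = £268,050.20

£268050.20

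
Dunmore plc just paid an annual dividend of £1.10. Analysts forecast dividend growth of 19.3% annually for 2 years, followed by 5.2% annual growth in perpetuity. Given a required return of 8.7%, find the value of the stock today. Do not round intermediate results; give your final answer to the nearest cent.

£42.36

D_1 = 1.31230
D_2 = 1.56557
Terminal value at year 2: TV = D_2×(1+g_2)/(r−g_2) = 1.64698/0.035 = 47.05668
P_0 = D_1/(1+r)^1 + D_2/(1+r)^2 + TV/(1+r)^2
    = 1.20727 + 1.32500 + 39.82559 = 42.35785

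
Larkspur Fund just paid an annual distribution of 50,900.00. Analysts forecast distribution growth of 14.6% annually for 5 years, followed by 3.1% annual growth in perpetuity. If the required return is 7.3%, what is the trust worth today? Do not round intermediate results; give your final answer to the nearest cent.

2047809.97

D_1 = 58331.40000
D_2 = 66847.78440
D_3 = 76607.56092
D_4 = 87792.26482
D_5 = 100609.93548
Terminal value at year 5: TV = D_5×(1+g_2)/(r−g_2) = 103728.84348/0.042 = 2469734.36858
P_0 = D_1/(1+r)^1 + D_2/(1+r)^2 + D_3/(1+r)^3 + D_4/(1+r)^4 + D_5/(1+r)^5 + TV/(1+r)^5
    = 54362.90774 + 58061.40938 + 62011.53322 + 66230.39802 + 70736.28717 + 1736407.43022 = 2047809.96574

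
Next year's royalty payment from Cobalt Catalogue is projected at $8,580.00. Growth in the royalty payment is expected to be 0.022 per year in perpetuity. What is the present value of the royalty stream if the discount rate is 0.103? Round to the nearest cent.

Growing perpetuity: P = D₁ / (r − g) = $8,580.0000 / (0.103 − 0.022) = $105,925.93

$105925.93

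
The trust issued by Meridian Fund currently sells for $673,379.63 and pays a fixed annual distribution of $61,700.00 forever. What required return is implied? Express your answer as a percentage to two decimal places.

P = C/r ⇒ r = C/P = $61,700.00/$673,379.63 = 0.091627

9.16%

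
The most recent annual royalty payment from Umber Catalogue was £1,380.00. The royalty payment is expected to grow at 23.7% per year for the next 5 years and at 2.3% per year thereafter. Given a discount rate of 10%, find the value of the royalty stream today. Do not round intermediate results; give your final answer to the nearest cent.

£42920.52

D_1 = 1707.06000
D_2 = 2111.63322
D_3 = 2612.09029
D_4 = 3231.15569
D_5 = 3996.93959
Terminal value at year 5: TV = D_5×(1+g_2)/(r−g_2) = 4088.86920/0.077 = 53102.19743
P_0 = D_1/(1+r)^1 + D_2/(1+r)^2 + D_3/(1+r)^3 + D_4/(1+r)^4 + D_5/(1+r)^5 + TV/(1+r)^5
    = 1551.87273 + 1745.15142 + 1962.50210 + 2206.92281 + 2481.78502 + 32972.28669 = 42920.52077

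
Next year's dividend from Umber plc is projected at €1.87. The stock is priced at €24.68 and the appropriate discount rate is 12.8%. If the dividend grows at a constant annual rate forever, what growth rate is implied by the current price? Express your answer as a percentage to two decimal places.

5.22%

P = D₁/(r−g) ⇒ g = r − D₁/P = 0.128 − €1.87/€24.68 = 0.052230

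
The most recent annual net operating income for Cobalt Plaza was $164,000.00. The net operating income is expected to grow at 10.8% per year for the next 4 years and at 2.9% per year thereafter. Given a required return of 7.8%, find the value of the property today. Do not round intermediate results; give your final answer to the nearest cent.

D_1 = 181712.00000
D_2 = 201336.89600
D_3 = 223081.28077
D_4 = 247174.05909
Terminal value at year 4: TV = D_4×(1+g_2)/(r−g_2) = 254342.10680/0.049 = 5190655.24091
P_0 = D_1/(1+r)^1 + D_2/(1+r)^2 + D_3/(1+r)^3 + D_4/(1+r)^4 + TV/(1+r)^4
    = 168564.00742 + 173255.02804 + 178076.59653 + 183032.34597 + 3843679.26545 = 4546607.24341

$4546607.24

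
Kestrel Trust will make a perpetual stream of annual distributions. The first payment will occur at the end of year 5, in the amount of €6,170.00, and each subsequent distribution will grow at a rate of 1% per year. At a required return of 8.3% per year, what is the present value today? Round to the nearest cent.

€61439.61

Value at end of year 4: C₁ / (r − g) = €6,170.00 / (0.083 − 0.01) = €84,520.5479
Discount to today: PV = €84,520.5479 / (1 + 0.083)^4 = €84,520.5479 / 1.375669 = €61,439.61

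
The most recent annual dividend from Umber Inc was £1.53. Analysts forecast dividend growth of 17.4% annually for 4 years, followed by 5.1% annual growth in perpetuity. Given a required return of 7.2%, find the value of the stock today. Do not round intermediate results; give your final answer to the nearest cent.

£117.87

D_1 = 1.79622
D_2 = 2.10876
D_3 = 2.47569
D_4 = 2.90646
Terminal value at year 4: TV = D_4×(1+g_2)/(r−g_2) = 3.05469/0.021 = 145.46122
P_0 = D_1/(1+r)^1 + D_2/(1+r)^2 + D_3/(1+r)^3 + D_4/(1+r)^4 + TV/(1+r)^4
    = 1.67558 + 1.83501 + 2.00961 + 2.20082 + 110.14584 = 117.86686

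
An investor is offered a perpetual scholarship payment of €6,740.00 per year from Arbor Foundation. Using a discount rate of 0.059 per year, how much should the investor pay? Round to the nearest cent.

€114237.29

Level perpetuity: PV = C / r = €6,740.00 / 0.059 = €114,237.29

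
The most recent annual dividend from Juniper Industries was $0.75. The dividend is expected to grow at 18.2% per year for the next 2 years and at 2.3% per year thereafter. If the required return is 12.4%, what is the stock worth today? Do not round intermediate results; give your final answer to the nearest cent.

D_1 = 0.88650
D_2 = 1.04784
Terminal value at year 2: TV = D_2×(1+g_2)/(r−g_2) = 1.07194/0.101 = 10.61330
P_0 = D_1/(1+r)^1 + D_2/(1+r)^2 + TV/(1+r)^2
    = 0.78870 + 0.82940 + 8.40075 = 10.01885

$10.02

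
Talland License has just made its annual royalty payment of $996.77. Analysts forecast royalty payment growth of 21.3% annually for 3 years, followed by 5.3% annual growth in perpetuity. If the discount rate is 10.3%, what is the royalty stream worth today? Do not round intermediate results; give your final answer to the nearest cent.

D_1 = 1209.08201
D_2 = 1466.61648
D_3 = 1779.00579
Terminal value at year 3: TV = D_3×(1+g_2)/(r−g_2) = 1873.29309/0.05 = 37465.86189
P_0 = D_1/(1+r)^1 + D_2/(1+r)^2 + D_3/(1+r)^3 + TV/(1+r)^3
    = 1096.17589 + 1205.49534 + 1325.71699 + 27919.59991 = 31546.98814

$31546.99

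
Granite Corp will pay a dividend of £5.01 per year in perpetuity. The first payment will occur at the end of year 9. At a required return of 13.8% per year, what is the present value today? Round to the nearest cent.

£12.91

Value at end of year 8: C / r = £5.01 / 0.138 = £36.3043
Discount to today: PV = £36.3043 / (1 + 0.138)^8 = £36.3043 / 2.812795 = £12.91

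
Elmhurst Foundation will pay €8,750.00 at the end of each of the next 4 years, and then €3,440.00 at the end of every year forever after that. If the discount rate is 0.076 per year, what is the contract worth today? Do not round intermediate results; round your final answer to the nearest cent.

€63008.29

PV of 4-year annuity: €8,750.00 × [1 − (1+0.076)^−4] / 0.076 = 29241.03060
Perpetuity value at year 4: €3,440.00 / 0.076 = 45263.15789
PV of perpetuity: 45263.15789 / (1+0.076)^4 = 33767.25558
Total PV = 29241.03060 + 33767.25558 = 63008.28618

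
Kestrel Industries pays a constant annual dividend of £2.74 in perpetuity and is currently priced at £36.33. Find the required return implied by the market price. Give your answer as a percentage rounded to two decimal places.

P = C/r ⇒ r = C/P = £2.74/£36.33 = 0.075420

7.54%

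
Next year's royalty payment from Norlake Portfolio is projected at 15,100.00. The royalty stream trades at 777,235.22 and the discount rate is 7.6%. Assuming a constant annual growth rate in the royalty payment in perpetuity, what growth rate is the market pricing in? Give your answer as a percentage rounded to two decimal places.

5.66%

P = D₁/(r−g) ⇒ g = r − D₁/P = 0.076 − 15,100.00/777,235.22 = 0.056572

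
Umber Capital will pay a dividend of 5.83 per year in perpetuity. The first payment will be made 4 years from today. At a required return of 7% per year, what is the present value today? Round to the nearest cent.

67.99

Value at end of year 3: C / r = 5.83 / 0.07 = 83.2857
Discount to today: PV = 83.2857 / (1 + 0.07)^3 = 83.2857 / 1.225043 = 67.99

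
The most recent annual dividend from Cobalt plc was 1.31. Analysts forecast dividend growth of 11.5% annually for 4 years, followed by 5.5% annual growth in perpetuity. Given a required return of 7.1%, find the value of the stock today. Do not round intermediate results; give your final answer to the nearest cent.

107.27

D_1 = 1.46065
D_2 = 1.62862
D_3 = 1.81592
D_4 = 2.02475
Terminal value at year 4: TV = D_4×(1+g_2)/(r−g_2) = 2.13611/0.016 = 133.50676
P_0 = D_1/(1+r)^1 + D_2/(1+r)^2 + D_3/(1+r)^3 + D_4/(1+r)^4 + TV/(1+r)^4
    = 1.36382 + 1.41985 + 1.47818 + 1.53891 + 101.47180 = 107.27256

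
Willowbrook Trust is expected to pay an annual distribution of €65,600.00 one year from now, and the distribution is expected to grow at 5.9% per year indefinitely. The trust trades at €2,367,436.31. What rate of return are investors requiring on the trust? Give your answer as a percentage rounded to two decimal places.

8.67%

P = D₁/(r − g) ⇒ r = D₁/P + g = €65,600.0000/€2,367,436.31 + 0.059 = 0.027709 + 0.059 = 0.086709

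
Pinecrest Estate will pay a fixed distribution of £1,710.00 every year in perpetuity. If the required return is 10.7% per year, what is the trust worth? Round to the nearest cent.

Level perpetuity: PV = C / r = £1,710.00 / 0.107 = £15,981.31

£15981.31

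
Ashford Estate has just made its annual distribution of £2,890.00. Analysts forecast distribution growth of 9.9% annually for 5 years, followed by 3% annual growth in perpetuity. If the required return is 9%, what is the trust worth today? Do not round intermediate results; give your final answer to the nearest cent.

D_1 = 3176.11000
D_2 = 3490.54489
D_3 = 3836.10883
D_4 = 4215.88361
D_5 = 4633.25609
Terminal value at year 5: TV = D_5×(1+g_2)/(r−g_2) = 4772.25377/0.06 = 79537.56281
P_0 = D_1/(1+r)^1 + D_2/(1+r)^2 + D_3/(1+r)^3 + D_4/(1+r)^4 + D_5/(1+r)^5 + TV/(1+r)^5
    = 2913.86239 + 2937.92180 + 2962.17987 + 2986.63824 + 3011.29855 + 51693.95846 = 66505.85930

£66505.86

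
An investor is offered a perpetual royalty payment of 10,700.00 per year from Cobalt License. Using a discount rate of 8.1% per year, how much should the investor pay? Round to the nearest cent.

132098.77

Level perpetuity: PV = C / r = 10,700.00 / 0.081 = 132,098.77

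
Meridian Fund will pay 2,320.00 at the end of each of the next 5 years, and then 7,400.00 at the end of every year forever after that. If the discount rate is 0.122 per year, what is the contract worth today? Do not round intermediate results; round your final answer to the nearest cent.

PV of 5-year annuity: 2,320.00 × [1 − (1+0.122)^−5] / 0.122 = 8321.81009
Perpetuity value at year 5: 7,400.00 / 0.122 = 60655.73770
PV of perpetuity: 60655.73770 / (1+0.122)^5 = 34112.03310
Total PV = 8321.81009 + 34112.03310 = 42433.84319

42433.84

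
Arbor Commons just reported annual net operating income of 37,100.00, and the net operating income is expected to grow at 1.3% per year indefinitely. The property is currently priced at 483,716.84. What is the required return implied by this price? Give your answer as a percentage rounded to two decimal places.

9.07%

D₁ = 37,100.00 × 1.013 = 37,582.3000
P = D₁/(r − g) ⇒ r = D₁/P + g = 37,582.3000/483,716.84 + 0.013 = 0.077695 + 0.013 = 0.090695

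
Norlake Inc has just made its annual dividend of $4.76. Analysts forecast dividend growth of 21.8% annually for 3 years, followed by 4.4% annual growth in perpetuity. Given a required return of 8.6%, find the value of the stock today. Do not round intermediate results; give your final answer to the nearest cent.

D_1 = 5.79768
D_2 = 7.06157
D_3 = 8.60100
Terminal value at year 3: TV = D_3×(1+g_2)/(r−g_2) = 8.97944/0.042 = 213.79622
P_0 = D_1/(1+r)^1 + D_2/(1+r)^2 + D_3/(1+r)^3 + TV/(1+r)^3
    = 5.33856 + 5.98745 + 6.71521 + 166.92084 = 184.96205

$184.96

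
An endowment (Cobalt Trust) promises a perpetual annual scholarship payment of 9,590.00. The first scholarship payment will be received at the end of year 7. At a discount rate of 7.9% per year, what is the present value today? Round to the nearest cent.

76924.18

Value at end of year 6: C / r = 9,590.00 / 0.079 = 121,392.4051
Discount to today: PV = 121,392.4051 / (1 + 0.079)^6 = 121,392.4051 / 1.578079 = 76,924.18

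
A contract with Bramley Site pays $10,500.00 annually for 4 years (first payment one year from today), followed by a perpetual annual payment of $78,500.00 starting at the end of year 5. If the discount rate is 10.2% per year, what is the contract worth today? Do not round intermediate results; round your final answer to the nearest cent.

$554986.90

PV of 4-year annuity: $10,500.00 × [1 − (1+0.102)^−4] / 0.102 = 33139.99892
Perpetuity value at year 4: $78,500.00 / 0.102 = 769607.84314
PV of perpetuity: 769607.84314 / (1+0.102)^4 = 521846.89881
Total PV = 33139.99892 + 521846.89881 = 554986.89773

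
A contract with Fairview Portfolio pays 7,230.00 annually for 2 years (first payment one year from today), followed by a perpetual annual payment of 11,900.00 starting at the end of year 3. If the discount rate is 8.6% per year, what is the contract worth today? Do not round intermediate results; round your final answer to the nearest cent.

130112.25

PV of 2-year annuity: 7,230.00 × [1 − (1+0.086)^−2] / 0.086 = 12787.71507
Perpetuity value at year 2: 11,900.00 / 0.086 = 138372.09302
PV of perpetuity: 138372.09302 / (1+0.086)^2 = 117324.53987
Total PV = 12787.71507 + 117324.53987 = 130112.25494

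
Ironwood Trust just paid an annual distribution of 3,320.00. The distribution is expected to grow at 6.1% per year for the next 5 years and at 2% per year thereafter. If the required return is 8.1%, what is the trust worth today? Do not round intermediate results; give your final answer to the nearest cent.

D_1 = 3522.52000
D_2 = 3737.39372
D_3 = 3965.37474
D_4 = 4207.26260
D_5 = 4463.90561
Terminal value at year 5: TV = D_5×(1+g_2)/(r−g_2) = 4553.18373/0.061 = 74642.35617
P_0 = D_1/(1+r)^1 + D_2/(1+r)^2 + D_3/(1+r)^3 + D_4/(1+r)^4 + D_5/(1+r)^5 + TV/(1+r)^5
    = 3258.57539 + 3198.28723 + 3139.11448 + 3081.03650 + 3024.03305 + 50565.79856 = 66266.84520

66266.85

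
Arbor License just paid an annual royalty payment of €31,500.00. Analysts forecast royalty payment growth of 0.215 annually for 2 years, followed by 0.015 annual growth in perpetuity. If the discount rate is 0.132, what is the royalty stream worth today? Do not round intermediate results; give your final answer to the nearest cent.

€384909.62

D_1 = 38272.50000
D_2 = 46501.08750
Terminal value at year 2: TV = D_2×(1+g_2)/(r−g_2) = 47198.60381/0.117 = 403406.87019
P_0 = D_1/(1+r)^1 + D_2/(1+r)^2 + TV/(1+r)^2
    = 33809.62898 + 36288.60354 + 314811.38967 = 384909.62218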